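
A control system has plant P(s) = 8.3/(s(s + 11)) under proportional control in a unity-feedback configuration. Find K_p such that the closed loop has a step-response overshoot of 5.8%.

From %OS = 100·exp(−πζ/√(1−ζ²)) = 5.8%, ζ = −ln(0.058)/√(π²+ln²(0.058)) = 0.6716.
Characteristic equation s² + 11s + 8.3K_p = 0 gives ζ = 11/(2√(8.3K_p)).
Setting ζ = 0.6716: √(8.3K_p) = 11/(2·0.6716) = 8.19, so K_p = 67.08/8.3 = 8.08.

K_p = 8.08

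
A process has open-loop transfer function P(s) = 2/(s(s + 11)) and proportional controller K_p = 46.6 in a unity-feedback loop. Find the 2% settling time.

The closed-loop denominator s² + 11s + 93.2 gives ω_n = √93.2 = 9.654 and ζ = 11/(2ω_n) = 0.5697.
2% settling time T_s ≈ 4/(ζω_n) = 4/5.5 = 0.727 s.

T_s ≈ 0.727 s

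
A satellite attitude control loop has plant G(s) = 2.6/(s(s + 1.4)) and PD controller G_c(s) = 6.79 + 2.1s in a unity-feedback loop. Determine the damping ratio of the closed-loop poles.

ζ = 0.816

Forward path: (6.79 + 2.1s)·2.6/(s(s+1.4)). The closed-loop characteristic equation is s² + (1.4 + 2.6·2.1)s + 2.6·6.79 = 0.
That is s² + 6.86s + 17.65 = 0, so ω_n = 4.202 rad/s and ζ = 6.86/(2·4.202) = 0.8163.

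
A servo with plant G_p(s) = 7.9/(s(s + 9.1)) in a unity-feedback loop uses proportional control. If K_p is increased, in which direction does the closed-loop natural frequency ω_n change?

ω_n = √(7.9·K_p), which grows with K_p.

increase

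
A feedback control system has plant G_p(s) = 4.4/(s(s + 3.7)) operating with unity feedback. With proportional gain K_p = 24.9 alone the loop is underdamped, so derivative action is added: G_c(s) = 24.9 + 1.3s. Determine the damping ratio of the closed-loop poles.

ζ = 0.45

Forward path: (24.9 + 1.3s)·4.4/(s(s+3.7)). The closed-loop characteristic equation is s² + (3.7 + 4.4·1.3)s + 4.4·24.9 = 0.
That is s² + 9.42s + 109.6 = 0, so ω_n = 10.47 rad/s and ζ = 9.42/(2·10.47) = 0.45.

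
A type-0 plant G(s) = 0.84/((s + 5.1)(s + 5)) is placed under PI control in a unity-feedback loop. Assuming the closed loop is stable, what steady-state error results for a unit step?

The PI controller's integrator makes the forward path type 1, so e_ss to a step is zero.

0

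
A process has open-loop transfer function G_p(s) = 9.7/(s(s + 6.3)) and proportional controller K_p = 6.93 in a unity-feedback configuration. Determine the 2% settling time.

From 1 + K_pG_p(s) = 0: s² + 6.3s + 67.22 = 0 ⇒ ω_n = 8.199, ζ = 0.3842.
2% settling time T_s ≈ 4/(ζω_n) = 4/3.15 = 1.27 s.

T_s ≈ 1.27 s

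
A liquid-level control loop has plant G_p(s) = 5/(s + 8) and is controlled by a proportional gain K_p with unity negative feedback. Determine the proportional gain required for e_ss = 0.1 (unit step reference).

K_p = 14.4

The loop is type 0, so e_ss(step) = 1/(1 + K_pos) with K_pos = K_p·G_p(0).
G_p(0) = 0.625. Require 1/(1 + K_p·0.625) = 0.1, so 1 + 0.625·K_p = 10.
K_p = (10 − 1)/0.625 = 14.4.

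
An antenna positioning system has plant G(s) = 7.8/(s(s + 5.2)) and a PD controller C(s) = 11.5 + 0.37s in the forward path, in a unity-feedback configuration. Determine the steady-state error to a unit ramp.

The loop has one pole at the origin (type 1). Velocity error constant K_v = lim_{s→0} s·C(s)G(s) = 11.5·7.8/5.2 = 17.25.
Steady-state error to a unit ramp: e_ss = 1/K_v = 0.058.

0.058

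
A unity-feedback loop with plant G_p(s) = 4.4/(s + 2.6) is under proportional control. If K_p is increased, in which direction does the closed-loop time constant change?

decrease

The closed-loop bandwidth 2.6+K_p·4.4 grows with K_p, so τ shrinks.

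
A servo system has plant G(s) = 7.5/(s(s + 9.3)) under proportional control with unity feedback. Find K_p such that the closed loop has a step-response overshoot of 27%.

K_p = 19.5

From %OS = 100·exp(−πζ/√(1−ζ²)) = 27%, ζ = −ln(0.27)/√(π²+ln²(0.27)) = 0.3847.
Characteristic equation s² + 9.3s + 7.5K_p = 0 gives ζ = 9.3/(2√(7.5K_p)).
Setting ζ = 0.3847: √(7.5K_p) = 9.3/(2·0.3847) = 12.09, so K_p = 146.1/7.5 = 19.5.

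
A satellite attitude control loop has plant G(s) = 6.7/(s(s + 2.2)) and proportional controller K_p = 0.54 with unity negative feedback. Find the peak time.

T_p = 2.02 s

Closed-loop characteristic equation: s² + 2.2s + 3.618 = 0, so ω_n = 1.902 rad/s and ζ = 2.2/(2·1.902) = 0.5783.
Damped frequency ω_d = ω_n√(1−ζ²) = 1.552 rad/s, so peak time T_p = π/ω_d = 2.02 s.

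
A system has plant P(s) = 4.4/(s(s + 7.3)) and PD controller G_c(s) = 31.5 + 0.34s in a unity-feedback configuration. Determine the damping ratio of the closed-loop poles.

ζ = 0.374

Forward path: (31.5 + 0.34s)·4.4/(s(s+7.3)). The closed-loop characteristic equation is s² + (7.3 + 4.4·0.34)s + 4.4·31.5 = 0.
That is s² + 8.796s + 138.6 = 0, so ω_n = 11.77 rad/s and ζ = 8.796/(2·11.77) = 0.3736.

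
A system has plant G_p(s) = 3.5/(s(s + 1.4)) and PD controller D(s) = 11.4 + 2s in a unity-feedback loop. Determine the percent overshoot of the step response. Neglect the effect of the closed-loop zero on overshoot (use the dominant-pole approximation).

Forward path: (11.4 + 2s)·3.5/(s(s+1.4)). The closed-loop characteristic equation is s² + (1.4 + 3.5·2)s + 3.5·11.4 = 0.
That is s² + 8.4s + 39.9 = 0, so ω_n = 6.317 rad/s and ζ = 8.4/(2·6.317) = 0.6649.
%OS = 100·exp(−πζ/√(1−ζ²)) = 6.1%.

6.1%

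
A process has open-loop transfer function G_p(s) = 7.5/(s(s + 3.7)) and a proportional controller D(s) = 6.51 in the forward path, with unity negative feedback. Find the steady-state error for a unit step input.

The open loop D(s)G_p(s) has a pole at the origin (type 1), so the static position error constant is infinite and e_ss = 1/(1+∞) = 0.

0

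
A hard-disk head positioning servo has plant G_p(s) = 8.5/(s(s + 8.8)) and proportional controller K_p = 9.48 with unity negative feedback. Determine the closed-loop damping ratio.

ζ = 0.49

The closed-loop denominator is s(s+8.8) + 9.48·8.5 = s² + 8.8s + 80.58.
So ω_n² = 80.58 ⇒ ω_n = 8.977 rad/s, and ζ = 8.8/(2ω_n) = 0.49.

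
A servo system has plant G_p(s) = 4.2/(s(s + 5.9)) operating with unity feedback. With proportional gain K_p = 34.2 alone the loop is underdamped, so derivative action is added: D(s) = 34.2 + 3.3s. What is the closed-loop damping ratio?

ζ = 0.824

Forward path: (34.2 + 3.3s)·4.2/(s(s+5.9)). The closed-loop characteristic equation is s² + (5.9 + 4.2·3.3)s + 4.2·34.2 = 0.
That is s² + 19.76s + 143.6 = 0, so ω_n = 11.98 rad/s and ζ = 19.76/(2·11.98) = 0.8244.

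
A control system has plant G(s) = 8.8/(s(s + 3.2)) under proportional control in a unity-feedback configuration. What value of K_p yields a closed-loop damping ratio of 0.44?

K_p = 1.5

Closed-loop characteristic equation: s² + 3.2s + K_p·8.8 = 0.
So ω_n = √(8.8K_p) and 2ζω_n = 3.2, giving ζ = 3.2/(2√(8.8K_p)).
Setting ζ = 0.44: √(8.8K_p) = 3.2/(2·0.44) = 3.636, so K_p = 13.22/8.8 = 1.5.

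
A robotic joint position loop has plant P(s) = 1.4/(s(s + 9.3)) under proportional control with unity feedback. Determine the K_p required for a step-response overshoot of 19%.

From %OS = 100·exp(−πζ/√(1−ζ²)) = 19%, ζ = −ln(0.19)/√(π²+ln²(0.19)) = 0.4673.
Characteristic equation s² + 9.3s + 1.4K_p = 0 gives ζ = 9.3/(2√(1.4K_p)).
Setting ζ = 0.4673: √(1.4K_p) = 9.3/(2·0.4673) = 9.95, so K_p = 99/1.4 = 70.7.

K_p = 70.7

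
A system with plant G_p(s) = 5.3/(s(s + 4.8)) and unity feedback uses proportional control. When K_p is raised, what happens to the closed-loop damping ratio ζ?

decrease

ζ = 4.8/(2√(5.3K_p)); increasing K_p raises the denominator, so ζ falls.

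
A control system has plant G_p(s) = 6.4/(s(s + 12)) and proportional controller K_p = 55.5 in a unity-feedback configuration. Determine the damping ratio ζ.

ζ = 0.318

1 + K_p·G_p(s) = 0 gives s² + 12s + 355.2 = 0.
So ω_n² = 355.2 ⇒ ω_n = 18.85 rad/s, and ζ = 12/(2ω_n) = 0.318.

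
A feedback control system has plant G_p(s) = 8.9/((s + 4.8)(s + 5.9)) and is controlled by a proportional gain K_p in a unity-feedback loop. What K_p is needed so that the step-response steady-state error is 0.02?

K_p = 156

Steady-state error for a unit step on this type-0 loop is 1/(1 + K_p·G_p(0)).
G_p(0) = 0.3143. Require 1/(1 + K_p·0.3143) = 0.02, so 1 + 0.3143·K_p = 50.
K_p = (50 − 1)/0.3143 = 156.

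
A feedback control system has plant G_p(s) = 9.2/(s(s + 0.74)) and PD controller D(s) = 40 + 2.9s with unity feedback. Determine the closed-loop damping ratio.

Forward path: (40 + 2.9s)·9.2/(s(s+0.74)). The closed-loop characteristic equation is s² + (0.74 + 9.2·2.9)s + 9.2·40 = 0.
That is s² + 27.42s + 368 = 0, so ω_n = 19.18 rad/s and ζ = 27.42/(2·19.18) = 0.7147.

ζ = 0.715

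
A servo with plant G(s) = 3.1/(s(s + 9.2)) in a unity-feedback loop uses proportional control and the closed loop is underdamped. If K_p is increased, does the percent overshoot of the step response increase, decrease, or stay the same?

ζ = 9.2/(2√(3.1K_p)) decreases as K_p grows; lower damping means more overshoot.

increase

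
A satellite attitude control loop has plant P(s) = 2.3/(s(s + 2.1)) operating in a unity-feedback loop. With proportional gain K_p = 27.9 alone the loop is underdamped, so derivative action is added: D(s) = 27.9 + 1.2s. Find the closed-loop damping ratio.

Forward path: (27.9 + 1.2s)·2.3/(s(s+2.1)). The closed-loop characteristic equation is s² + (2.1 + 2.3·1.2)s + 2.3·27.9 = 0.
That is s² + 4.86s + 64.17 = 0, so ω_n = 8.011 rad/s and ζ = 4.86/(2·8.011) = 0.3033.

ζ = 0.303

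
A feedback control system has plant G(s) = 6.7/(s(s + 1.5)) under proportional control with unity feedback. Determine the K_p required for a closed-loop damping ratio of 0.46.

Closed-loop characteristic equation: s² + 1.5s + K_p·6.7 = 0.
So ω_n = √(6.7K_p) and 2ζω_n = 1.5, giving ζ = 1.5/(2√(6.7K_p)).
Setting ζ = 0.46: √(6.7K_p) = 1.5/(2·0.46) = 1.63, so K_p = 2.658/6.7 = 0.397.

K_p = 0.397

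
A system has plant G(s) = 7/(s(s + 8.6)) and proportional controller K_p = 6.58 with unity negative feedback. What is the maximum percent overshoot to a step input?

From 1 + K_pG(s) = 0: s² + 8.6s + 46.06 = 0 ⇒ ω_n = 6.787, ζ = 0.6336.
%OS = 100·exp(−πζ/√(1−ζ²)) = 100·exp(−π·0.6336/√0.5986) = 7.63%.

7.63%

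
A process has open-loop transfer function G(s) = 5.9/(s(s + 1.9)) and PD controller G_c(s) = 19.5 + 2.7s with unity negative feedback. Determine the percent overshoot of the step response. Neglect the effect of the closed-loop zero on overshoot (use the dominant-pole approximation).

Forward path: (19.5 + 2.7s)·5.9/(s(s+1.9)). The closed-loop characteristic equation is s² + (1.9 + 5.9·2.7)s + 5.9·19.5 = 0.
That is s² + 17.83s + 115.1 = 0, so ω_n = 10.73 rad/s and ζ = 17.83/(2·10.73) = 0.8311.
%OS = 100·exp(−πζ/√(1−ζ²)) = 0.913%.

0.913%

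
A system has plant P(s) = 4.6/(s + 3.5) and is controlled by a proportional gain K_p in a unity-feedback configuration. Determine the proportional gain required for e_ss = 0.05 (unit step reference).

Steady-state error for a unit step on this type-0 loop is 1/(1 + K_p·P(0)).
P(0) = 1.314. Require 1/(1 + K_p·1.314) = 0.05, so 1 + 1.314·K_p = 20.
K_p = (20 − 1)/1.314 = 14.5.

K_p = 14.5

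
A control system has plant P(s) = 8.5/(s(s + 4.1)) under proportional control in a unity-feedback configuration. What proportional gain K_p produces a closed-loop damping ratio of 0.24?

K_p = 8.58

Closed-loop characteristic equation: s² + 4.1s + K_p·8.5 = 0.
So ω_n = √(8.5K_p) and 2ζω_n = 4.1, giving ζ = 4.1/(2√(8.5K_p)).
Setting ζ = 0.24: √(8.5K_p) = 4.1/(2·0.24) = 8.542, so K_p = 72.96/8.5 = 8.58.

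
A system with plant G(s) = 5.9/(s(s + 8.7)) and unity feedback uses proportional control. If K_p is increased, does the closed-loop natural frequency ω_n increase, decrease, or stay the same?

ω_n = √(5.9·K_p), which grows with K_p.

increase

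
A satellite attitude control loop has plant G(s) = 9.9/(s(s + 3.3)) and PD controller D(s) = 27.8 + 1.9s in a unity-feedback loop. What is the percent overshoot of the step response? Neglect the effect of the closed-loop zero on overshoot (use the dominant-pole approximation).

6.03%

Forward path: (27.8 + 1.9s)·9.9/(s(s+3.3)). The closed-loop characteristic equation is s² + (3.3 + 9.9·1.9)s + 9.9·27.8 = 0.
That is s² + 22.11s + 275.2 = 0, so ω_n = 16.59 rad/s and ζ = 22.11/(2·16.59) = 0.6664.
%OS = 100·exp(−πζ/√(1−ζ²)) = 6.03%.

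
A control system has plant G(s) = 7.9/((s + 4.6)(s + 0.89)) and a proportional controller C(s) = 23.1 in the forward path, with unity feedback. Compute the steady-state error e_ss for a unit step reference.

0.0219

The loop is type 0. Static position error constant K_pos = C(0)·G(0) = 23.1·1.93 = 44.57.
Steady-state error to a unit step: e_ss = 1/(1+K_pos) = 1/45.57 = 0.0219.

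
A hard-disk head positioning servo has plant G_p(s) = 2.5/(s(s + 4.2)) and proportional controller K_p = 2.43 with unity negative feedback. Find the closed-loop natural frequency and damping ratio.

ω_n = 2.46 rad/s, ζ = 0.852

1 + K_p·G_p(s) = 0 gives s² + 4.2s + 6.075 = 0.
Matching s² + 2ζω_n s + ω_n²: ω_n = √6.075 = 2.465 rad/s and 2ζω_n = 4.2, so ζ = 4.2/(2·2.465) = 0.852.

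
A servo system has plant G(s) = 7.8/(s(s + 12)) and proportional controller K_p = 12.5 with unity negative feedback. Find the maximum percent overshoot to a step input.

9.04%

Closed-loop characteristic equation: s² + 12s + 97.5 = 0, so ω_n = 9.874 rad/s and ζ = 12/(2·9.874) = 0.6076.
%OS = 100·exp(−πζ/√(1−ζ²)) = 100·exp(−π·0.6076/√0.6308) = 9.04%.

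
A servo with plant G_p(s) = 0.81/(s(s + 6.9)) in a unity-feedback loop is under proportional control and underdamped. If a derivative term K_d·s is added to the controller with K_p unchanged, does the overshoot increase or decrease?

With PD the characteristic equation becomes s² + (a + K·K_d)s + K·K_p = 0; the damping term grows, ζ rises, overshoot falls.

decrease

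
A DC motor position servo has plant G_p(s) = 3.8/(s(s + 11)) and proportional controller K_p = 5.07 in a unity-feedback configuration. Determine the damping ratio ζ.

ζ = 1.25

1 + K_p·G_p(s) = 0 gives s² + 11s + 19.27 = 0.
Matching s² + 2ζω_n s + ω_n²: ω_n = √19.27 = 4.389 rad/s and 2ζω_n = 11, so ζ = 11/(2·4.389) = 1.25.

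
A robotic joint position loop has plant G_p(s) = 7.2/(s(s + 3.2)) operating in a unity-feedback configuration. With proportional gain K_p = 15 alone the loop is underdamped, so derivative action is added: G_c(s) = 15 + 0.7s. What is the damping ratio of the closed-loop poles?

ζ = 0.396

Forward path: (15 + 0.7s)·7.2/(s(s+3.2)). The closed-loop characteristic equation is s² + (3.2 + 7.2·0.7)s + 7.2·15 = 0.
That is s² + 8.24s + 108 = 0, so ω_n = 10.39 rad/s and ζ = 8.24/(2·10.39) = 0.3964.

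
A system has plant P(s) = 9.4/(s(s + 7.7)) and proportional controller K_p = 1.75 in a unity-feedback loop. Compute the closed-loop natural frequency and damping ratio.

1 + K_p·P(s) = 0 gives s² + 7.7s + 16.45 = 0.
So ω_n² = 16.45 ⇒ ω_n = 4.056 rad/s, and ζ = 7.7/(2ω_n) = 0.949.

ω_n = 4.06 rad/s, ζ = 0.949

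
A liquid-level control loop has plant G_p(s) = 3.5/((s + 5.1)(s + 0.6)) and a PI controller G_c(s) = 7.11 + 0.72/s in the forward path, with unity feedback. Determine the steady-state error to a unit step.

0

The open loop G_c(s)G_p(s) has a pole at the origin (type 1), so the static position error constant is infinite and e_ss = 1/(1+∞) = 0.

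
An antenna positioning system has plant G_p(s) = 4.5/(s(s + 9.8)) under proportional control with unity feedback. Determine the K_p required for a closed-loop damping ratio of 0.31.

K_p = 55.5

Closed-loop characteristic equation: s² + 9.8s + K_p·4.5 = 0.
So ω_n = √(4.5K_p) and 2ζω_n = 9.8, giving ζ = 9.8/(2√(4.5K_p)).
Setting ζ = 0.31: √(4.5K_p) = 9.8/(2·0.31) = 15.81, so K_p = 249.8/4.5 = 55.5.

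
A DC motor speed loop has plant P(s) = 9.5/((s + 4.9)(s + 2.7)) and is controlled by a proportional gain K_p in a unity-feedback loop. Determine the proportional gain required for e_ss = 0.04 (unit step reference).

The loop is type 0, so e_ss(step) = 1/(1 + K_pos) with K_pos = K_p·P(0).
P(0) = 0.7181. Require 1/(1 + K_p·0.7181) = 0.04, so 1 + 0.7181·K_p = 25.
K_p = (25 − 1)/0.7181 = 33.4.

K_p = 33.4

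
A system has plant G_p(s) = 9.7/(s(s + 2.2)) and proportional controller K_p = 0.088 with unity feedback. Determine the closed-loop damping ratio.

ζ = 1.19

1 + K_p·G_p(s) = 0 gives s² + 2.2s + 0.8536 = 0.
Matching s² + 2ζω_n s + ω_n²: ω_n = √0.8536 = 0.9239 rad/s and 2ζω_n = 2.2, so ζ = 2.2/(2·0.9239) = 1.19.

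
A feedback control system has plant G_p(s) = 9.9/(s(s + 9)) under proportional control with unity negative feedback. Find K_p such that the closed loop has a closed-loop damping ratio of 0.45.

K_p = 10.1

Closed-loop characteristic equation: s² + 9s + K_p·9.9 = 0.
So ω_n = √(9.9K_p) and 2ζω_n = 9, giving ζ = 9/(2√(9.9K_p)).
Setting ζ = 0.45: √(9.9K_p) = 9/(2·0.45) = 10, so K_p = 100/9.9 = 10.1.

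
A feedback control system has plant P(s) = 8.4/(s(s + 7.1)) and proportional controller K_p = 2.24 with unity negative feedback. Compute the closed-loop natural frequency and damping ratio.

ω_n = 4.34 rad/s, ζ = 0.818

With unity feedback the closed-loop characteristic equation is s² + 7.1s + 2.24·8.4 = s² + 7.1s + 18.82 = 0.
So ω_n² = 18.82 ⇒ ω_n = 4.338 rad/s, and ζ = 7.1/(2ω_n) = 0.818.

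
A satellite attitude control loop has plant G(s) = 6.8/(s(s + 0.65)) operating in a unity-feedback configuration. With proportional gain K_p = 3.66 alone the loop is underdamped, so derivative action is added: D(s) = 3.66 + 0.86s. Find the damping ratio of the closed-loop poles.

Forward path: (3.66 + 0.86s)·6.8/(s(s+0.65)). The closed-loop characteristic equation is s² + (0.65 + 6.8·0.86)s + 6.8·3.66 = 0.
That is s² + 6.498s + 24.89 = 0, so ω_n = 4.989 rad/s and ζ = 6.498/(2·4.989) = 0.6513.

ζ = 0.651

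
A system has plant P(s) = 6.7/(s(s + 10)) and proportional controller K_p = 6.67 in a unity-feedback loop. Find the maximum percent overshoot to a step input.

2.9%

The closed-loop denominator s² + 10s + 44.69 gives ω_n = √44.69 = 6.685 and ζ = 10/(2ω_n) = 0.7479.
%OS = 100·exp(−πζ/√(1−ζ²)) = 100·exp(−π·0.7479/√0.4406) = 2.9%.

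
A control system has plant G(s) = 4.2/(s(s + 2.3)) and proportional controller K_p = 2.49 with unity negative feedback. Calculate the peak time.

T_p = 1.04 s

Closed-loop characteristic equation: s² + 2.3s + 10.46 = 0, so ω_n = 3.234 rad/s and ζ = 2.3/(2·3.234) = 0.3556.
Damped frequency ω_d = ω_n√(1−ζ²) = 3.022 rad/s, so peak time T_p = π/ω_d = 1.04 s.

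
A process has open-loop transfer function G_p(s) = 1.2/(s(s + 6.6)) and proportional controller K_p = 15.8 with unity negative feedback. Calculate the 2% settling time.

T_s ≈ 1.21 s

The closed-loop denominator s² + 6.6s + 18.96 gives ω_n = √18.96 = 4.354 and ζ = 6.6/(2ω_n) = 0.7579.
2% settling time T_s ≈ 4/(ζω_n) = 4/3.3 = 1.21 s.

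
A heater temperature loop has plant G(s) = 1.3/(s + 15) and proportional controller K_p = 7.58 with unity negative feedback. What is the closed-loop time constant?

τ = 0.0402 s

Closed-loop transfer function: T(s) = K_p·G(s)/(1 + K_p·G(s)) = 9.854/(s + 15 + 9.854) = 9.854/(s + 24.85).
Time constant τ = 1/24.85 = 0.0402 s.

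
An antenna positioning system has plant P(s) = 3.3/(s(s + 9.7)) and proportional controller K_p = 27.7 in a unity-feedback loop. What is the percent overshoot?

The closed-loop denominator s² + 9.7s + 91.41 gives ω_n = √91.41 = 9.561 and ζ = 9.7/(2ω_n) = 0.5073.
%OS = 100·exp(−πζ/√(1−ζ²)) = 100·exp(−π·0.5073/√0.7427) = 15.7%.

15.7%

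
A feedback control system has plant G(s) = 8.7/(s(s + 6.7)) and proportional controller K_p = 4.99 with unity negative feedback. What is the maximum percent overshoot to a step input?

15.6%

Closed-loop characteristic equation: s² + 6.7s + 43.41 = 0, so ω_n = 6.589 rad/s and ζ = 6.7/(2·6.589) = 0.5084.
%OS = 100·exp(−πζ/√(1−ζ²)) = 100·exp(−π·0.5084/√0.7415) = 15.6%.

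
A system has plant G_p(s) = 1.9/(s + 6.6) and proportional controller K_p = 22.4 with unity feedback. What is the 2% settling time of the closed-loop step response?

T_s ≈ 0.0814 s

Closed-loop transfer function: T(s) = K_p·G_p(s)/(1 + K_p·G_p(s)) = 42.56/(s + 6.6 + 42.56) = 42.56/(s + 49.16).
Time constant τ = 1/49.16 = 0.02034 s, so the 2% settling time is about 4τ = 0.0814 s.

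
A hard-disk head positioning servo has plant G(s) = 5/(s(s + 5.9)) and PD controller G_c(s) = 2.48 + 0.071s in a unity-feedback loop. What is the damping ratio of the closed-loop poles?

ζ = 0.888

Forward path: (2.48 + 0.071s)·5/(s(s+5.9)). The closed-loop characteristic equation is s² + (5.9 + 5·0.071)s + 5·2.48 = 0.
That is s² + 6.255s + 12.4 = 0, so ω_n = 3.521 rad/s and ζ = 6.255/(2·3.521) = 0.8882.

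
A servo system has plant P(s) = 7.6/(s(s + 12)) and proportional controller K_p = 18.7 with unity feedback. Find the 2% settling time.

T_s ≈ 0.667 s

From 1 + K_pP(s) = 0: s² + 12s + 142.1 = 0 ⇒ ω_n = 11.92, ζ = 0.5033.
2% settling time T_s ≈ 4/(ζω_n) = 4/6 = 0.667 s.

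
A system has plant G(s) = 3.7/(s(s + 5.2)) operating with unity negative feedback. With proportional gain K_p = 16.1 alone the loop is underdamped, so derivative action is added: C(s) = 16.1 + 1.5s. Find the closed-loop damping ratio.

Forward path: (16.1 + 1.5s)·3.7/(s(s+5.2)). The closed-loop characteristic equation is s² + (5.2 + 3.7·1.5)s + 3.7·16.1 = 0.
That is s² + 10.75s + 59.57 = 0, so ω_n = 7.718 rad/s and ζ = 10.75/(2·7.718) = 0.6964.

ζ = 0.696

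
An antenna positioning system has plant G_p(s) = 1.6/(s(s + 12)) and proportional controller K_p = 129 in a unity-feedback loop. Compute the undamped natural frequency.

ω_n = 14.4 rad/s

1 + K_p·G_p(s) = 0 gives s² + 12s + 206.4 = 0.
So ω_n² = 206.4 ⇒ ω_n = 14.37 rad/s, and ζ = 12/(2ω_n) = 0.418.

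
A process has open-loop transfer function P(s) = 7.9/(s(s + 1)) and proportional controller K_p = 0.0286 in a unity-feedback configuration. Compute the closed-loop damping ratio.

ζ = 1.05

With unity feedback the closed-loop characteristic equation is s² + 1s + 0.0286·7.9 = s² + 1s + 0.2259 = 0.
So ω_n² = 0.2259 ⇒ ω_n = 0.4753 rad/s, and ζ = 1/(2ω_n) = 1.05.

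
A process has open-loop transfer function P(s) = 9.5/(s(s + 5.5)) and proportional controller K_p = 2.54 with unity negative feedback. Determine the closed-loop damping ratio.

1 + K_p·P(s) = 0 gives s² + 5.5s + 24.13 = 0.
So ω_n² = 24.13 ⇒ ω_n = 4.912 rad/s, and ζ = 5.5/(2ω_n) = 0.56.

ζ = 0.56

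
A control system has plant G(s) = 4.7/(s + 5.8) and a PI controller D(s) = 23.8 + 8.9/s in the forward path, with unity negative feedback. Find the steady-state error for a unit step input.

0

The open loop D(s)G(s) has a pole at the origin (type 1), so the static position error constant is infinite and e_ss = 1/(1+∞) = 0.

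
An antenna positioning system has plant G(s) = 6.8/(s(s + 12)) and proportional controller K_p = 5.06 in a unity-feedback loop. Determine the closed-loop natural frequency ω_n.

1 + K_p·G(s) = 0 gives s² + 12s + 34.41 = 0.
So ω_n² = 34.41 ⇒ ω_n = 5.866 rad/s, and ζ = 12/(2ω_n) = 1.02.

ω_n = 5.87 rad/s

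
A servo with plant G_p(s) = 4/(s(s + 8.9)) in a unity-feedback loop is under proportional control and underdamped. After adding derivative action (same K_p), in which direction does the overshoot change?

decrease

With PD the characteristic equation becomes s² + (a + K·K_d)s + K·K_p = 0; the damping term grows, ζ rises, overshoot falls.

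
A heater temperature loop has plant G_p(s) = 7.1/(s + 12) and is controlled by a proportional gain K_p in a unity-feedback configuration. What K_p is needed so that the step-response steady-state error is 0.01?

K_p = 167

For a type-0 loop with proportional control, e_ss = 1/(1 + K_p·G_p(0)).
G_p(0) = 0.5917. Require 1/(1 + K_p·0.5917) = 0.01, so 1 + 0.5917·K_p = 100.
K_p = (100 − 1)/0.5917 = 167.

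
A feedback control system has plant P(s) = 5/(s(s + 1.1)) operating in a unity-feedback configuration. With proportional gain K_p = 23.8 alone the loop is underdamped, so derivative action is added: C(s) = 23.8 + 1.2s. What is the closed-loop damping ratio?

Forward path: (23.8 + 1.2s)·5/(s(s+1.1)). The closed-loop characteristic equation is s² + (1.1 + 5·1.2)s + 5·23.8 = 0.
That is s² + 7.1s + 119 = 0, so ω_n = 10.91 rad/s and ζ = 7.1/(2·10.91) = 0.3254.

ζ = 0.325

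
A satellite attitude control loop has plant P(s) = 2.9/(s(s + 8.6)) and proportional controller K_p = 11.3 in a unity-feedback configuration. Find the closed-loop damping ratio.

With unity feedback the closed-loop characteristic equation is s² + 8.6s + 11.3·2.9 = s² + 8.6s + 32.77 = 0.
Matching s² + 2ζω_n s + ω_n²: ω_n = √32.77 = 5.725 rad/s and 2ζω_n = 8.6, so ζ = 8.6/(2·5.725) = 0.751.

ζ = 0.751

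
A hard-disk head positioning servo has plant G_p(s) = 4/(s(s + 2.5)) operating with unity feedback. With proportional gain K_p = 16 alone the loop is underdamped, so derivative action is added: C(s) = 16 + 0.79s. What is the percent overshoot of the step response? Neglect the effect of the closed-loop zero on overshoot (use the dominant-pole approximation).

30.5%

Forward path: (16 + 0.79s)·4/(s(s+2.5)). The closed-loop characteristic equation is s² + (2.5 + 4·0.79)s + 4·16 = 0.
That is s² + 5.66s + 64 = 0, so ω_n = 8 rad/s and ζ = 5.66/(2·8) = 0.3538.
%OS = 100·exp(−πζ/√(1−ζ²)) = 30.5%.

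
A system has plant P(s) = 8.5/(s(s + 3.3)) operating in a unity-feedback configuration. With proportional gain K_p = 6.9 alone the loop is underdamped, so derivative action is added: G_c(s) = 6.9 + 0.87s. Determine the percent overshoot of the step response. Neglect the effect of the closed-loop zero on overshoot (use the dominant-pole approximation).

4.67%

Forward path: (6.9 + 0.87s)·8.5/(s(s+3.3)). The closed-loop characteristic equation is s² + (3.3 + 8.5·0.87)s + 8.5·6.9 = 0.
That is s² + 10.7s + 58.65 = 0, so ω_n = 7.658 rad/s and ζ = 10.7/(2·7.658) = 0.6983.
%OS = 100·exp(−πζ/√(1−ζ²)) = 4.67%.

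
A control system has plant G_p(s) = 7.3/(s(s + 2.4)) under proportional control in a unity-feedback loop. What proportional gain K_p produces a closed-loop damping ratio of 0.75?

Closed-loop characteristic equation: s² + 2.4s + K_p·7.3 = 0.
So ω_n = √(7.3K_p) and 2ζω_n = 2.4, giving ζ = 2.4/(2√(7.3K_p)).
Setting ζ = 0.75: √(7.3K_p) = 2.4/(2·0.75) = 1.6, so K_p = 2.56/7.3 = 0.351.

K_p = 0.351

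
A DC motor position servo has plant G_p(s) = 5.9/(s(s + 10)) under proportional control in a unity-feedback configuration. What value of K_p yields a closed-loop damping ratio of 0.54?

Closed-loop characteristic equation: s² + 10s + K_p·5.9 = 0.
So ω_n = √(5.9K_p) and 2ζω_n = 10, giving ζ = 10/(2√(5.9K_p)).
Setting ζ = 0.54: √(5.9K_p) = 10/(2·0.54) = 9.259, so K_p = 85.73/5.9 = 14.5.

K_p = 14.5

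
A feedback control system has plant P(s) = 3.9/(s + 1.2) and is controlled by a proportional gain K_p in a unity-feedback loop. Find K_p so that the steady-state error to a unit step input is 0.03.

Steady-state error for a unit step on this type-0 loop is 1/(1 + K_p·P(0)).
P(0) = 3.25. Require 1/(1 + K_p·3.25) = 0.03, so 1 + 3.25·K_p = 33.33.
K_p = (33.33 − 1)/3.25 = 9.95.

K_p = 9.95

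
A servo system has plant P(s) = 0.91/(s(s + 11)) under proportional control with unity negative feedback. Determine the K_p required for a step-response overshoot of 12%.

From %OS = 100·exp(−πζ/√(1−ζ²)) = 12%, ζ = −ln(0.12)/√(π²+ln²(0.12)) = 0.5594.
Characteristic equation s² + 11s + 0.91K_p = 0 gives ζ = 11/(2√(0.91K_p)).
Setting ζ = 0.5594: √(0.91K_p) = 11/(2·0.5594) = 9.832, so K_p = 96.66/0.91 = 106.

K_p = 106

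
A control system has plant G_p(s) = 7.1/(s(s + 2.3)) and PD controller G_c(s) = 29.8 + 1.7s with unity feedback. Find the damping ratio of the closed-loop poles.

ζ = 0.494

Forward path: (29.8 + 1.7s)·7.1/(s(s+2.3)). The closed-loop characteristic equation is s² + (2.3 + 7.1·1.7)s + 7.1·29.8 = 0.
That is s² + 14.37s + 211.6 = 0, so ω_n = 14.55 rad/s and ζ = 14.37/(2·14.55) = 0.494.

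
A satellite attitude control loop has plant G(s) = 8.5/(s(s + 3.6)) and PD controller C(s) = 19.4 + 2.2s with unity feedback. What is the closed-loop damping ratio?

ζ = 0.868

Forward path: (19.4 + 2.2s)·8.5/(s(s+3.6)). The closed-loop characteristic equation is s² + (3.6 + 8.5·2.2)s + 8.5·19.4 = 0.
That is s² + 22.3s + 164.9 = 0, so ω_n = 12.84 rad/s and ζ = 22.3/(2·12.84) = 0.8683.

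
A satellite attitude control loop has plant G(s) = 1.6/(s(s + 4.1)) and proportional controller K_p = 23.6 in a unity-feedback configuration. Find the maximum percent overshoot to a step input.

32.9%

From 1 + K_pG(s) = 0: s² + 4.1s + 37.76 = 0 ⇒ ω_n = 6.145, ζ = 0.3336.
%OS = 100·exp(−πζ/√(1−ζ²)) = 100·exp(−π·0.3336/√0.8887) = 32.9%.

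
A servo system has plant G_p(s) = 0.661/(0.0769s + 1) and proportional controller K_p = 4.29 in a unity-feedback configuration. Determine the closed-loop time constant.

τ = 0.02 s

Closed loop: T(s) = K_p·G_p/(1+K_p·G_p) = 2.836/(0.0769s + 1 + 2.836), with pole at s = −(1 + 2.836)/0.0769 = −49.88.
Closed-loop time constant τ = 1/49.88 = 0.02 s.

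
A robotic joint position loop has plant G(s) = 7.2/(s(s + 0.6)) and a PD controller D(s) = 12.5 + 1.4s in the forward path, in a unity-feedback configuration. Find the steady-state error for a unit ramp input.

0.00667

The loop has one pole at the origin (type 1). Velocity error constant K_v = lim_{s→0} s·D(s)G(s) = 12.5·7.2/0.6 = 150.
Steady-state error to a unit ramp: e_ss = 1/K_v = 0.00667.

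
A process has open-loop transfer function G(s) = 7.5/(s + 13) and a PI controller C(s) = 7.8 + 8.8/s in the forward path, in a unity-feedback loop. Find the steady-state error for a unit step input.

The open loop C(s)G(s) has a pole at the origin (type 1), so the static position error constant is infinite and e_ss = 1/(1+∞) = 0.

0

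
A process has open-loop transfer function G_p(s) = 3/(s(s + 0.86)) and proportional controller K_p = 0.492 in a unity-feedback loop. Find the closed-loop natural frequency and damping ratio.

The closed-loop denominator is s(s+0.86) + 0.492·3 = s² + 0.86s + 1.476.
So ω_n² = 1.476 ⇒ ω_n = 1.215 rad/s, and ζ = 0.86/(2ω_n) = 0.354.

ω_n = 1.21 rad/s, ζ = 0.354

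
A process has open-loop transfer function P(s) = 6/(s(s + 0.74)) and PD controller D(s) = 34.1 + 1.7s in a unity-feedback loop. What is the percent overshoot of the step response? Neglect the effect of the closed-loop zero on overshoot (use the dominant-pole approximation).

Forward path: (34.1 + 1.7s)·6/(s(s+0.74)). The closed-loop characteristic equation is s² + (0.74 + 6·1.7)s + 6·34.1 = 0.
That is s² + 10.94s + 204.6 = 0, so ω_n = 14.3 rad/s and ζ = 10.94/(2·14.3) = 0.3824.
%OS = 100·exp(−πζ/√(1−ζ²)) = 27.2%.

27.2%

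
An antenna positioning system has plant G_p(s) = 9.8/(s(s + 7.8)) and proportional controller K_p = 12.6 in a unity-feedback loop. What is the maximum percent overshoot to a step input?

Closed-loop characteristic equation: s² + 7.8s + 123.5 = 0, so ω_n = 11.11 rad/s and ζ = 7.8/(2·11.11) = 0.351.
%OS = 100·exp(−πζ/√(1−ζ²)) = 100·exp(−π·0.351/√0.8768) = 30.8%.

30.8%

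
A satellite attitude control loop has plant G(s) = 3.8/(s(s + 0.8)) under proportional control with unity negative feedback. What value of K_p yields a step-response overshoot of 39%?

K_p = 0.511

From %OS = 100·exp(−πζ/√(1−ζ²)) = 39%, ζ = −ln(0.39)/√(π²+ln²(0.39)) = 0.2871.
Characteristic equation s² + 0.8s + 3.8K_p = 0 gives ζ = 0.8/(2√(3.8K_p)).
Setting ζ = 0.2871: √(3.8K_p) = 0.8/(2·0.2871) = 1.393, so K_p = 1.941/3.8 = 0.511.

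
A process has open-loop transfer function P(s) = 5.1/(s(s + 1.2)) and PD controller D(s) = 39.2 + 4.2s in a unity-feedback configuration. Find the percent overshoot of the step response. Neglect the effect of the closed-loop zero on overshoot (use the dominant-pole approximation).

Forward path: (39.2 + 4.2s)·5.1/(s(s+1.2)). The closed-loop characteristic equation is s² + (1.2 + 5.1·4.2)s + 5.1·39.2 = 0.
That is s² + 22.62s + 199.9 = 0, so ω_n = 14.14 rad/s and ζ = 22.62/(2·14.14) = 0.7999.
%OS = 100·exp(−πζ/√(1−ζ²)) = 1.52%.

1.52%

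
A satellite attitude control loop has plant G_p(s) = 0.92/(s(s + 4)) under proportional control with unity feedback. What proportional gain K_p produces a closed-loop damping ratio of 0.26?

K_p = 64.3

Closed-loop characteristic equation: s² + 4s + K_p·0.92 = 0.
So ω_n = √(0.92K_p) and 2ζω_n = 4, giving ζ = 4/(2√(0.92K_p)).
Setting ζ = 0.26: √(0.92K_p) = 4/(2·0.26) = 7.692, so K_p = 59.17/0.92 = 64.3.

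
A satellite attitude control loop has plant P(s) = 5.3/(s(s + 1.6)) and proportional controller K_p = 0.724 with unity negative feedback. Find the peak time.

From 1 + K_pP(s) = 0: s² + 1.6s + 3.837 = 0 ⇒ ω_n = 1.959, ζ = 0.4084.
Damped frequency ω_d = ω_n√(1−ζ²) = 1.788 rad/s, so peak time T_p = π/ω_d = 1.76 s.

T_p = 1.76 s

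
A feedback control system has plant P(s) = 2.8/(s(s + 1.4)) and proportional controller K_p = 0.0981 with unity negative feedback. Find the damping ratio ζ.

The closed-loop denominator is s(s+1.4) + 0.0981·2.8 = s² + 1.4s + 0.2747.
So ω_n² = 0.2747 ⇒ ω_n = 0.5241 rad/s, and ζ = 1.4/(2ω_n) = 1.34.

ζ = 1.34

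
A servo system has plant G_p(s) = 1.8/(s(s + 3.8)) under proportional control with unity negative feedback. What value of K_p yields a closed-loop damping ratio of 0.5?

Closed-loop characteristic equation: s² + 3.8s + K_p·1.8 = 0.
So ω_n = √(1.8K_p) and 2ζω_n = 3.8, giving ζ = 3.8/(2√(1.8K_p)).
Setting ζ = 0.5: √(1.8K_p) = 3.8/(2·0.5) = 3.8, so K_p = 14.44/1.8 = 8.02.

K_p = 8.02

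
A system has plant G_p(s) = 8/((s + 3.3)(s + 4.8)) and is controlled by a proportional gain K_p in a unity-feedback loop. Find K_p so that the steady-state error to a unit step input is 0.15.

The loop is type 0, so e_ss(step) = 1/(1 + K_pos) with K_pos = K_p·G_p(0).
G_p(0) = 0.5051. Require 1/(1 + K_p·0.5051) = 0.15, so 1 + 0.5051·K_p = 6.667.
K_p = (6.667 − 1)/0.5051 = 11.2.

K_p = 11.2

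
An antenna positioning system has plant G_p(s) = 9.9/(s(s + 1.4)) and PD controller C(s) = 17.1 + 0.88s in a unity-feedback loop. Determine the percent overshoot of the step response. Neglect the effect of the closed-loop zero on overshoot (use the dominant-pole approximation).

Forward path: (17.1 + 0.88s)·9.9/(s(s+1.4)). The closed-loop characteristic equation is s² + (1.4 + 9.9·0.88)s + 9.9·17.1 = 0.
That is s² + 10.11s + 169.3 = 0, so ω_n = 13.01 rad/s and ζ = 10.11/(2·13.01) = 0.3886.
%OS = 100·exp(−πζ/√(1−ζ²)) = 26.6%.

26.6%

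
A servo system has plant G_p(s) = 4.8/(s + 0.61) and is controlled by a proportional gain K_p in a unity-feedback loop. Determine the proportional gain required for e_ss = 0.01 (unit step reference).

For a type-0 loop with proportional control, e_ss = 1/(1 + K_p·G_p(0)).
G_p(0) = 7.869. Require 1/(1 + K_p·7.869) = 0.01, so 1 + 7.869·K_p = 100.
K_p = (100 − 1)/7.869 = 12.6.

K_p = 12.6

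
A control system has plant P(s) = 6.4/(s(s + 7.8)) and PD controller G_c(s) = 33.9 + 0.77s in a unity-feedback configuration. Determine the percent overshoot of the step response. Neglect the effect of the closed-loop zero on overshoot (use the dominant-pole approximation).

22.2%

Forward path: (33.9 + 0.77s)·6.4/(s(s+7.8)). The closed-loop characteristic equation is s² + (7.8 + 6.4·0.77)s + 6.4·33.9 = 0.
That is s² + 12.73s + 217 = 0, so ω_n = 14.73 rad/s and ζ = 12.73/(2·14.73) = 0.4321.
%OS = 100·exp(−πζ/√(1−ζ²)) = 22.2%.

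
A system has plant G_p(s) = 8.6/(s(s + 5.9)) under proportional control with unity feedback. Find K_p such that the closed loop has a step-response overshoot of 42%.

K_p = 14.3

From %OS = 100·exp(−πζ/√(1−ζ²)) = 42%, ζ = −ln(0.42)/√(π²+ln²(0.42)) = 0.2662.
Characteristic equation s² + 5.9s + 8.6K_p = 0 gives ζ = 5.9/(2√(8.6K_p)).
Setting ζ = 0.2662: √(8.6K_p) = 5.9/(2·0.2662) = 11.08, so K_p = 122.8/8.6 = 14.3.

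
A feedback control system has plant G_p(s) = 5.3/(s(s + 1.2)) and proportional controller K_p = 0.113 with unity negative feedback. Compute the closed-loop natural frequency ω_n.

ω_n = 0.774 rad/s

With unity feedback the closed-loop characteristic equation is s² + 1.2s + 0.113·5.3 = s² + 1.2s + 0.5989 = 0.
So ω_n² = 0.5989 ⇒ ω_n = 0.7739 rad/s, and ζ = 1.2/(2ω_n) = 0.775.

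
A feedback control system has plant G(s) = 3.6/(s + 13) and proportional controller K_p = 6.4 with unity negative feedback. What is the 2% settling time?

T_s ≈ 0.111 s

Closed-loop transfer function: T(s) = K_p·G(s)/(1 + K_p·G(s)) = 23.04/(s + 13 + 23.04) = 23.04/(s + 36.04).
Time constant τ = 1/36.04 = 0.02775 s, so the 2% settling time is about 4τ = 0.111 s.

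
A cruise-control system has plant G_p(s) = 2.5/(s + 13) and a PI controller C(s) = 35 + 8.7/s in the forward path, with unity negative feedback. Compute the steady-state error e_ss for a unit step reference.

0

The open loop C(s)G_p(s) has a pole at the origin (type 1), so the static position error constant is infinite and e_ss = 1/(1+∞) = 0.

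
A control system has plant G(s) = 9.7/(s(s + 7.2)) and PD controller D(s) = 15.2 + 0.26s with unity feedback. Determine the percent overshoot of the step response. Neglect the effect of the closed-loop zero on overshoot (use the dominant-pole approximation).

25.3%

Forward path: (15.2 + 0.26s)·9.7/(s(s+7.2)). The closed-loop characteristic equation is s² + (7.2 + 9.7·0.26)s + 9.7·15.2 = 0.
That is s² + 9.722s + 147.4 = 0, so ω_n = 12.14 rad/s and ζ = 9.722/(2·12.14) = 0.4003.
%OS = 100·exp(−πζ/√(1−ζ²)) = 25.3%.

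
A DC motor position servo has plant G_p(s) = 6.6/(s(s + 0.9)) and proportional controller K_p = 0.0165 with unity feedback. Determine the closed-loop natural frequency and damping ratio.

The closed-loop denominator is s(s+0.9) + 0.0165·6.6 = s² + 0.9s + 0.1089.
So ω_n² = 0.1089 ⇒ ω_n = 0.33 rad/s, and ζ = 0.9/(2ω_n) = 1.36.

ω_n = 0.33 rad/s, ζ = 1.36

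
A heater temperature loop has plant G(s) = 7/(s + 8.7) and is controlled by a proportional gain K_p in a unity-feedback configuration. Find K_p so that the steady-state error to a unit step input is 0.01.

For a type-0 loop with proportional control, e_ss = 1/(1 + K_p·G(0)).
G(0) = 0.8046. Require 1/(1 + K_p·0.8046) = 0.01, so 1 + 0.8046·K_p = 100.
K_p = (100 − 1)/0.8046 = 123.

K_p = 123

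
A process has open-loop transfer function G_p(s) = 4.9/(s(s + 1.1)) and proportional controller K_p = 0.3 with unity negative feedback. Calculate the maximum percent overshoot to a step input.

From 1 + K_pG_p(s) = 0: s² + 1.1s + 1.47 = 0 ⇒ ω_n = 1.212, ζ = 0.4536.
%OS = 100·exp(−πζ/√(1−ζ²)) = 100·exp(−π·0.4536/√0.7942) = 20.2%.

20.2%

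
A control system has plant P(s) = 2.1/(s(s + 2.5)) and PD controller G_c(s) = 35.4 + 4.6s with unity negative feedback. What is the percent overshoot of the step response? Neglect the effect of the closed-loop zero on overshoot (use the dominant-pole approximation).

Forward path: (35.4 + 4.6s)·2.1/(s(s+2.5)). The closed-loop characteristic equation is s² + (2.5 + 2.1·4.6)s + 2.1·35.4 = 0.
That is s² + 12.16s + 74.34 = 0, so ω_n = 8.622 rad/s and ζ = 12.16/(2·8.622) = 0.7052.
%OS = 100·exp(−πζ/√(1−ζ²)) = 4.4%.

4.4%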